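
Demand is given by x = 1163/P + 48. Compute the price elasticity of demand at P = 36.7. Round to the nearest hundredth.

-0.40

At P = 36.7, x = 79.6894.
dx/dP = −1163/P² = −0.8635.
Point elasticity E = (dx/dP)·(P/x) = -0.8635 × 36.7/79.6894 ≈ -0.40.
|E| < 1, so demand is inelastic at this price.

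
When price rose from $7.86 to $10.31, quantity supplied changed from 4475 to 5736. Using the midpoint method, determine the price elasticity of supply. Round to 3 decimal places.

%Δq = (5736 − 4475)/[(4475 + 5736)/2] = 1261/5105.5 ≈ 0.2470.
%ΔP = (10.31 − 7.86)/[(7.86 + 10.31)/2] = 2.45/9.085 ≈ 0.2697.
Arc elasticity E = %Δq/%ΔP ≈ 0.2470/0.2697 ≈ 0.916.
|E| < 1: supply is inelastic over this range.

0.916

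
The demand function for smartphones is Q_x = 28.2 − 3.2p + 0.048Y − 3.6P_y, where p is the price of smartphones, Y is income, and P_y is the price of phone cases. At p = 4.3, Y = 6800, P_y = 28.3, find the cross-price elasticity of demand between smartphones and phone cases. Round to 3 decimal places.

Evaluating quantity at (p, Y, P_y) gives Q_x = 28.2 − 3.2(4.3) + 0.048(6800) − 3.6(28.3) = 28.2 − 13.76 + 326.4 − 101.88 = 238.96.
∂Q_x/∂P_y = −3.6, so E_xy = -3.6·(28.3/238.96) ≈ -0.426.
E_xy < 0: the goods are complements.

-0.426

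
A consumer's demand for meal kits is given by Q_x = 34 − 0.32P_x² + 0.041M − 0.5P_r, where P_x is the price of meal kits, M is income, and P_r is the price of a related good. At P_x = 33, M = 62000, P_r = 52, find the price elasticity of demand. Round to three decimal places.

-0.317

Q_x = 34 − 0.32(33)² + 0.041(62000) − 0.5(52) = 34 − 348.48 + 2542 − 26 = 2201.52.
∂Q_x/∂P_x = −2·0.32·P_x = -21.12, so E_p = -21.12·(33/2201.52) ≈ -0.317.
|E_p| < 1: demand is inelastic.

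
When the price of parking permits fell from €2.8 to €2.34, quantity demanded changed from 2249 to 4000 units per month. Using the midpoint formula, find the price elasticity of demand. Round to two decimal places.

-3.13

%ΔQ = (4000 − 2249)/[(2249 + 4000)/2] = 1751/3124.5 ≈ 0.5604.
%ΔP = (2.34 − 2.8)/[(2.8 + 2.34)/2] = -0.46/2.57 ≈ -0.1790.
Arc elasticity E = %ΔQ/%ΔP ≈ 0.5604/-0.1790 ≈ -3.13.
|E| > 1: demand is elastic over this range.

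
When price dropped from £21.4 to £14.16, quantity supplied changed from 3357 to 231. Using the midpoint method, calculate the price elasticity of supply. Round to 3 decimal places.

%Δq = (231 − 3357)/[(3357 + 231)/2] = -3126/1794 ≈ -1.7425.
%ΔP = (14.16 − 21.4)/[(21.4 + 14.16)/2] = -7.24/17.78 ≈ -0.4072.
Arc elasticity E = %Δq/%ΔP ≈ -1.7425/-0.4072 ≈ 4.279.
|E| > 1: supply is elastic over this range.

4.279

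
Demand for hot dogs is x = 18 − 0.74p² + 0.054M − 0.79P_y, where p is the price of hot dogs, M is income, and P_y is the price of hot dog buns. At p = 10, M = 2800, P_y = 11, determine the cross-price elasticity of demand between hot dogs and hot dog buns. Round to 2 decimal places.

-0.10

At the given point, x = 18 − 0.74(10)² + 0.054(2800) − 0.79(11) = 18 − 74 + 151.2 − 8.69 = 86.51.
∂x/∂P_y = −0.79, so E_xy = -0.79·(11/86.51) ≈ -0.10.
E_xy < 0: the goods are complements.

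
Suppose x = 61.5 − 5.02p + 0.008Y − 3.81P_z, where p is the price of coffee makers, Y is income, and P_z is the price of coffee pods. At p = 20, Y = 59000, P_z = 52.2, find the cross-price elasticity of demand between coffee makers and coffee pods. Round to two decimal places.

-0.85

First evaluate x: 61.5 − 5.02(20) + 0.008(59000) − 3.81(52.2) = 61.5 − 100.4 + 472 − 198.882 = 234.218.
∂x/∂P_z = −3.81, so E_xy = -3.81·(52.2/234.218) ≈ -0.85.
E_xy < 0: the goods are complements.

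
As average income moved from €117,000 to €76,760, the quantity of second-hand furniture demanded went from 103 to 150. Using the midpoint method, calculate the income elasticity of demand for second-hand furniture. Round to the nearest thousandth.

%ΔQ = (150 − 103)/[(103+150)/2] = 47/126.5 ≈ 0.3715.
%ΔY = (76,760 − 117,000)/[(117,000+76,760)/2] = -40240/96880 ≈ -0.4154.
E_I = %ΔQ/%ΔY ≈ -0.895.
E_I < 0: inferior good.

-0.895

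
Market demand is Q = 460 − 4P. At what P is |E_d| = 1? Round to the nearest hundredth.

57.50

For linear demand Q = a − bP, E = −bP/(a − bP). |E| = 1 ⇒ bP = a − bP ⇒ P = a/(2b).
P = 460/(2·4) = 57.50.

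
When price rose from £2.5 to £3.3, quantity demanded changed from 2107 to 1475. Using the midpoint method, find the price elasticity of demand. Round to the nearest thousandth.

%Δq = (1475 − 2107)/[(2107 + 1475)/2] = -632/1791 ≈ -0.3529.
%ΔP = (3.3 − 2.5)/[(2.5 + 3.3)/2] = 0.8/2.9 ≈ 0.2759.
Arc elasticity E = %Δq/%ΔP ≈ -0.3529/0.2759 ≈ -1.279.
|E| > 1: demand is elastic over this range.

-1.279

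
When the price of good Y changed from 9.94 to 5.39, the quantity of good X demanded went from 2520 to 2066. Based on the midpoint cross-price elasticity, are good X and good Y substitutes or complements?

%ΔQ_x = (2066 − 2520)/[(2520+2066)/2] = -454/2293 ≈ -0.1980.
%ΔP_y = (5.39 − 9.94)/[(9.94+5.39)/2] ≈ -0.5936.
E_xy = -0.1980/-0.5936 ≈ 0.334.
E_xy > 0, so the goods are substitutes.

substitutes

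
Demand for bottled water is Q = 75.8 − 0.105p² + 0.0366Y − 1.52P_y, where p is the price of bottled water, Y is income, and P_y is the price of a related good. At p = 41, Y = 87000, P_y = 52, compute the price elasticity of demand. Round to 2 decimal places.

-0.12

Q = 75.8 − 0.105(41)² + 0.0366(87000) − 1.52(52) = 75.8 − 176.505 + 3184.2 − 79.04 = 3004.455.
∂Q/∂p = −2·0.105·p = -8.61, so E_p = -8.61·(41/3004.455) ≈ -0.12.
|E_p| < 1: demand is inelastic.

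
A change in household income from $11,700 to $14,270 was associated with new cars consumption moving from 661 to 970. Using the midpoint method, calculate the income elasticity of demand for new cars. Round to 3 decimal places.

%ΔQ = (970 − 661)/[(661+970)/2] = 309/815.5 ≈ 0.3789.
%ΔI = (14,270 − 11,700)/[(11,700+14,270)/2] = 2570/12985 ≈ 0.1979.
E_I = %ΔQ/%ΔI ≈ 1.914.
E_I > 1: normal good (luxury).

1.914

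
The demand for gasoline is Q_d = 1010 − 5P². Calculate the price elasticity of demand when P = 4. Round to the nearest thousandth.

At P = 4, Q_d = 930.
dQ_d/dP = −2·5·P = −40.
Point elasticity E = (dQ_d/dP)·(P/Q_d) = -40 × 4/930 ≈ -0.172.
|E| < 1, so demand is inelastic at this price.

-0.172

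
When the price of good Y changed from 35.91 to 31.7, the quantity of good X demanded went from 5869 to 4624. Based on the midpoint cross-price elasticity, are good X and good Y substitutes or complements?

%ΔQ_x = (4624 − 5869)/[(5869+4624)/2] = -1245/5246.5 ≈ -0.2373.
%ΔP_y = (31.7 − 35.91)/[(35.91+31.7)/2] ≈ -0.1245.
E_xy = -0.2373/-0.1245 ≈ 1.905.
E_xy > 0, so the goods are substitutes.

substitutes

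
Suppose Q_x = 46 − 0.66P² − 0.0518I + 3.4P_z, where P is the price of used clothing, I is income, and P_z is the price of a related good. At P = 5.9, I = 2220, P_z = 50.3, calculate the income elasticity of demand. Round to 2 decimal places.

At the given point, Q_x = 46 − 0.66(5.9)² − 0.0518(2220) + 3.4(50.3) = 46 − 22.9746 − 114.996 + 171.02 = 79.0494.
∂Q_x/∂I = −0.0518, so E_I = -0.0518·(2220/79.0494) ≈ -1.45.
E_I < 0: inferior good.

-1.45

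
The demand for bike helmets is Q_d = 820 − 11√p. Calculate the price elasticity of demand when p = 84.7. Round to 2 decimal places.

-0.07

At p = 84.7, Q_d = 718.7641.
dQ_d/dp = −11/(2√p) = −11/(2·9.2033).
Point elasticity E = (dQ_d/dp)·(p/Q_d) = -0.5976 × 84.7/718.7641 ≈ -0.07.
|E| < 1, so demand is inelastic at this price.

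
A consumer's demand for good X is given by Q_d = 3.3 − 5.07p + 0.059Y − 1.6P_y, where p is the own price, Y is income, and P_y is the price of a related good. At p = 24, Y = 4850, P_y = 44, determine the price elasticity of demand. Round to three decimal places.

-1.250

Evaluating quantity at (p, Y, P_y) gives Q_d = 3.3 − 5.07(24) + 0.059(4850) − 1.6(44) = 3.3 − 121.68 + 286.15 − 70.4 = 97.37.
∂Q_d/∂p = −5.07, so E_p = (−5.07)·(24/97.37) ≈ -1.250.
|E_p| > 1: demand is elastic.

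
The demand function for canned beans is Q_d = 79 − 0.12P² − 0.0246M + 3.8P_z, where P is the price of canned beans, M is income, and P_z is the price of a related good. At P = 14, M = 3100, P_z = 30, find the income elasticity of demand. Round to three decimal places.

Substituting, Q_d = 79 − 0.12(14)² − 0.0246(3100) + 3.8(30) = 79 − 23.52 − 76.26 + 114 = 93.22.
∂Q_d/∂M = −0.0246, so E_I = -0.0246·(3100/93.22) ≈ -0.818.
E_I < 0: inferior good.

-0.818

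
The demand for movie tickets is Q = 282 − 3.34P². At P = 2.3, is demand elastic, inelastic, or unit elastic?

inelastic

At P = 2.3, Q = 264.3314.
dQ/dP = −2·3.34·P = −15.364.
Point elasticity E = (dQ/dP)·(P/Q) = -15.364 × 2.3/264.3314 ≈ -0.134.
|E| ≈ 0.134 < 1, so demand is inelastic.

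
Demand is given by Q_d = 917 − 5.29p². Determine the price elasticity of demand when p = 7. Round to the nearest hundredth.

-0.79

At p = 7, Q_d = 657.79.
dQ_d/dp = −2·5.29·p = −74.06.
Point elasticity E = (dQ_d/dp)·(p/Q_d) = -74.06 × 7/657.79 ≈ -0.79.
|E| < 1, so demand is inelastic at this price.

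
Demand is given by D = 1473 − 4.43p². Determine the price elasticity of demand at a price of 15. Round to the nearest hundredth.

-4.19

At p = 15, D = 476.25.
dD/dp = −2·4.43·p = −132.9.
Point elasticity E = (dD/dp)·(p/D) = -132.9 × 15/476.25 ≈ -4.19.
|E| > 1, so demand is elastic at this price.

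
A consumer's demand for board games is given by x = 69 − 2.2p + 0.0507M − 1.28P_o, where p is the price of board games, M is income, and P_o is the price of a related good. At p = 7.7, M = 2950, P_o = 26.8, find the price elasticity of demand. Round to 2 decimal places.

-0.10

Evaluating quantity at (p, M, P_o) gives x = 69 − 2.2(7.7) + 0.0507(2950) − 1.28(26.8) = 69 − 16.94 + 149.565 − 34.304 = 167.321.
∂x/∂p = −2.2, so E_p = (−2.2)·(7.7/167.321) ≈ -0.10.
|E_p| < 1: demand is inelastic.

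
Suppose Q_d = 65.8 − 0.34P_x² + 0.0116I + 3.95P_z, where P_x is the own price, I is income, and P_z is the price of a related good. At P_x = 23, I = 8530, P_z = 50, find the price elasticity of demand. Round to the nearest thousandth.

-1.972

Q_d = 65.8 − 0.34(23)² + 0.0116(8530) + 3.95(50) = 65.8 − 179.86 + 98.948 + 197.5 = 182.388.
∂Q_d/∂P_x = −2·0.34·P_x = -15.64, so E_p = -15.64·(23/182.388) ≈ -1.972.
|E_p| > 1: demand is elastic.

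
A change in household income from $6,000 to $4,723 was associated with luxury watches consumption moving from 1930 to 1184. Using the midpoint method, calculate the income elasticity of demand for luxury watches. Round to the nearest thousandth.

2.012

%ΔQ = (1184 − 1930)/[(1930+1184)/2] = -746/1557 ≈ -0.4791.
%ΔI = (4,723 − 6,000)/[(6,000+4,723)/2] = -1277/5361.5 ≈ -0.2382.
E_I = %ΔQ/%ΔI ≈ 2.012.
E_I > 1: normal good (luxury).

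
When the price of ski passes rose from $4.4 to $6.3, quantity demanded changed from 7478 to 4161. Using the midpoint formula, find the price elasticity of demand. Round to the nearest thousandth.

%Δq = (4161 − 7478)/[(7478 + 4161)/2] = -3317/5819.5 ≈ -0.5700.
%Δp = (6.3 − 4.4)/[(4.4 + 6.3)/2] = 1.9/5.35 ≈ 0.3551.
Arc elasticity E = %Δq/%Δp ≈ -0.5700/0.3551 ≈ -1.605.
|E| > 1: demand is elastic over this range.

-1.605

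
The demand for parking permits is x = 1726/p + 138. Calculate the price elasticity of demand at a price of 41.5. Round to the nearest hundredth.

-0.23

At p = 41.5, x = 179.5904.
dx/dp = −1726/p² = −1.0022.
Point elasticity E = (dx/dp)·(p/x) = -1.0022 × 41.5/179.5904 ≈ -0.23.
|E| < 1, so demand is inelastic at this price.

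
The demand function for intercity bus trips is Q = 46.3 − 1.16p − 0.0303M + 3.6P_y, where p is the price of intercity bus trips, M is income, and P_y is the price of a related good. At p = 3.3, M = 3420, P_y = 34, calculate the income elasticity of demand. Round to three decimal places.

At the given point, Q = 46.3 − 1.16(3.3) − 0.0303(3420) + 3.6(34) = 46.3 − 3.828 − 103.626 + 122.4 = 61.246.
∂Q/∂M = −0.0303, so E_I = -0.0303·(3420/61.246) ≈ -1.692.
E_I < 0: inferior good.

-1.692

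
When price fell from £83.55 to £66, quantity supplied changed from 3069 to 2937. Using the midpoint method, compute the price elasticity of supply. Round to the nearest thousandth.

%ΔQ = (2937 − 3069)/[(3069 + 2937)/2] = -132/3003 ≈ -0.0440.
%ΔP = (66 − 83.55)/[(83.55 + 66)/2] = -17.55/74.775 ≈ -0.2347.
Arc elasticity E = %ΔQ/%ΔP ≈ -0.0440/-0.2347 ≈ 0.187.
|E| < 1: supply is inelastic over this range.

0.187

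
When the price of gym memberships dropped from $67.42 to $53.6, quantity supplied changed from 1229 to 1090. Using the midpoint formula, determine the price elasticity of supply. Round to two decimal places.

%Δq = (1090 − 1229)/[(1229 + 1090)/2] = -139/1159.5 ≈ -0.1199.
%Δp = (53.6 − 67.42)/[(67.42 + 53.6)/2] = -13.82/60.51 ≈ -0.2284.
Arc elasticity E = %Δq/%Δp ≈ -0.1199/-0.2284 ≈ 0.52.
|E| < 1: supply is inelastic over this range.

0.52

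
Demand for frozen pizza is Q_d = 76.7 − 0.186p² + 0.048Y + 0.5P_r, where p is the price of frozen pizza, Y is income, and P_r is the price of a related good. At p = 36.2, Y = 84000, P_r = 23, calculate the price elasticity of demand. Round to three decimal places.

Substituting, Q_d = 76.7 − 0.186(36.2)² + 0.048(84000) + 0.5(23) = 76.7 − 243.7418 + 4032 + 11.5 = 3876.4582.
∂Q_d/∂p = −2·0.186·p = -13.4664, so E_p = -13.4664·(36.2/3876.4582) ≈ -0.126.
|E_p| < 1: demand is inelastic.

-0.126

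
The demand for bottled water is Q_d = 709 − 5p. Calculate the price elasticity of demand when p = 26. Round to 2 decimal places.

-0.22

At p = 26, Q_d = 579.
dQ_d/dp = −5.
Point elasticity E = (dQ_d/dp)·(p/Q_d) = -5 × 26/579 ≈ -0.22.
|E| < 1, so demand is inelastic at this price.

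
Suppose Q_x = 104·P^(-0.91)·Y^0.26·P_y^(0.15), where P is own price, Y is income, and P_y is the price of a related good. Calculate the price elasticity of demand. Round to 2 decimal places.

-0.91

For a Cobb–Douglas (constant-elasticity) form Q_x = A·P^α·…, the elasticity with respect to P equals the exponent α at every point.
Here the exponent on P is -0.91, so the price elasticity of demand is -0.91.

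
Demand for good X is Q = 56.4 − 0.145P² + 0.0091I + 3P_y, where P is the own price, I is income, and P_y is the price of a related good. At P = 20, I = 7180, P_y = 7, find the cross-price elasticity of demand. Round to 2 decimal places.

Evaluating quantity at (P, I, P_y) gives Q = 56.4 − 0.145(20)² + 0.0091(7180) + 3(7) = 56.4 − 58 + 65.338 + 21 = 84.738.
∂Q/∂P_y = +3, so E_xy = 3·(7/84.738) ≈ 0.25.
E_xy > 0: the goods are substitutes.

0.25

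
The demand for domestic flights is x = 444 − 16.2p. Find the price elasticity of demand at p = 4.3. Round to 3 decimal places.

At p = 4.3, x = 374.34.
dx/dp = −16.2.
Point elasticity E = (dx/dp)·(p/x) = -16.2 × 4.3/374.34 ≈ -0.186.
|E| < 1, so demand is inelastic at this price.

-0.186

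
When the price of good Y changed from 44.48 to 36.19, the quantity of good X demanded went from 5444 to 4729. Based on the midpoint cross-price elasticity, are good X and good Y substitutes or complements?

%ΔQ_x = (4729 − 5444)/[(5444+4729)/2] = -715/5086.5 ≈ -0.1406.
%ΔP_y = (36.19 − 44.48)/[(44.48+36.19)/2] ≈ -0.2055.
E_xy = -0.1406/-0.2055 ≈ 0.684.
E_xy > 0, so the goods are substitutes.

substitutes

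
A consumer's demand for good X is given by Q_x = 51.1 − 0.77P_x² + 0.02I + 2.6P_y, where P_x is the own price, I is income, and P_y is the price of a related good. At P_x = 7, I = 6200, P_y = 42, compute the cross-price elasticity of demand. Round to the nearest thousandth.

0.443

Q_x = 51.1 − 0.77(7)² + 0.02(6200) + 2.6(42) = 51.1 − 37.73 + 124 + 109.2 = 246.57.
∂Q_x/∂P_y = +2.6, so E_xy = 2.6·(42/246.57) ≈ 0.443.
E_xy > 0: the goods are substitutes.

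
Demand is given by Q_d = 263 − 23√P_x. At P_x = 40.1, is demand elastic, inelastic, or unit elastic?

inelastic

At P_x = 40.1, Q_d = 117.3535.
dQ_d/dP_x = −23/(2√P_x) = −23/(2·6.3325).
Point elasticity E = (dQ_d/dP_x)·(P_x/Q_d) = -1.816 × 40.1/117.3535 ≈ -0.621.
|E| ≈ 0.621 < 1, so demand is inelastic.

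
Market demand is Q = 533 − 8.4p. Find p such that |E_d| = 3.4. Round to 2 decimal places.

49.03

Set −bp/(a − bp) = −3.4 ⇒ bp = 3.4(a − bp) ⇒ bp(1+3.4) = 3.4·a.
p = 3.4·533/(8.4·4.4) ≈ 49.03.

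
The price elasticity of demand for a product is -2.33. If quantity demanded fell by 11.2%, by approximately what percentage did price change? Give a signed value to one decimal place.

4.8

%ΔQ ≈ E × %ΔP ⇒ %ΔP = %ΔQ / E = (-11.2%)/(-2.33) ≈ 4.8%.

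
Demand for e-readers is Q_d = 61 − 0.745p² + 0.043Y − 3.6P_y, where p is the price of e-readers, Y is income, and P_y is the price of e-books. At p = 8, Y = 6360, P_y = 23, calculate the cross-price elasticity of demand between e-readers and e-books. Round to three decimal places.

-0.406

Q_d = 61 − 0.745(8)² + 0.043(6360) − 3.6(23) = 61 − 47.68 + 273.48 − 82.8 = 204.
∂Q_d/∂P_y = −3.6, so E_xy = -3.6·(23/204) ≈ -0.406.
E_xy < 0: the goods are complements.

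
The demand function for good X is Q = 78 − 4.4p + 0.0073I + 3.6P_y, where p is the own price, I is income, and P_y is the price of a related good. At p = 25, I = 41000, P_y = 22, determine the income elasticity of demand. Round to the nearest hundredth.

At the given point, Q = 78 − 4.4(25) + 0.0073(41000) + 3.6(22) = 78 − 110 + 299.3 + 79.2 = 346.5.
∂Q/∂I = +0.0073, so E_I = 0.0073·(41000/346.5) ≈ 0.86.
E_I ∈ (0,1): normal good (necessity).

0.86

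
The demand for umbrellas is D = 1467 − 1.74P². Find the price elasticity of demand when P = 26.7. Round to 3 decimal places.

At P = 26.7, D = 226.5714.
dD/dP = −2·1.74·P = −92.916.
Point elasticity E = (dD/dP)·(P/D) = -92.916 × 26.7/226.5714 ≈ -10.950.
|E| > 1, so demand is elastic at this price.

-10.950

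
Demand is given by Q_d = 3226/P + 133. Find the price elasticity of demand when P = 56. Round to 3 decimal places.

-0.302

At P = 56, Q_d = 190.6071.
dQ_d/dP = −3226/P² = −1.0287.
Point elasticity E = (dQ_d/dP)·(P/Q_d) = -1.0287 × 56/190.6071 ≈ -0.302.
|E| < 1, so demand is inelastic at this price.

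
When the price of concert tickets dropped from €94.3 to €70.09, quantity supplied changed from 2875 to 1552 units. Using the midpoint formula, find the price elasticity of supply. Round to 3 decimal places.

2.029

%Δq = (1552 − 2875)/[(2875 + 1552)/2] = -1323/2213.5 ≈ -0.5977.
%Δp = (70.09 − 94.3)/[(94.3 + 70.09)/2] = -24.21/82.195 ≈ -0.2945.
Arc elasticity E = %Δq/%Δp ≈ -0.5977/-0.2945 ≈ 2.029.
|E| > 1: supply is elastic over this range.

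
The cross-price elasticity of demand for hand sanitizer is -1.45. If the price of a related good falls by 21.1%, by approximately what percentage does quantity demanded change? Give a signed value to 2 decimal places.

%ΔQ ≈ E × %ΔP_y = (-1.45) × (-21.1%) ≈ 30.60%.

30.60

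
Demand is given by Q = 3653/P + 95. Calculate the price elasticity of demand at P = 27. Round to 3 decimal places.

At P = 27, Q = 230.2963.
dQ/dP = −3653/P² = −5.011.
Point elasticity E = (dQ/dP)·(P/Q) = -5.011 × 27/230.2963 ≈ -0.587.
|E| < 1, so demand is inelastic at this price.

-0.587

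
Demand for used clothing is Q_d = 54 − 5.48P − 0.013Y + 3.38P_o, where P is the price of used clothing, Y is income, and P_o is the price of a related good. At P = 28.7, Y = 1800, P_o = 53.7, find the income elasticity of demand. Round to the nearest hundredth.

-0.43

Evaluating quantity at (P, Y, P_o) gives Q_d = 54 − 5.48(28.7) − 0.013(1800) + 3.38(53.7) = 54 − 157.276 − 23.4 + 181.506 = 54.83.
∂Q_d/∂Y = −0.013, so E_I = -0.013·(1800/54.83) ≈ -0.43.
E_I < 0: inferior good.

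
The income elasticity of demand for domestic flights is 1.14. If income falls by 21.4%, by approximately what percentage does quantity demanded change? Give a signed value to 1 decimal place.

%ΔQ ≈ E × %ΔI = (1.14) × (-21.4%) ≈ -24.4%.

-24.4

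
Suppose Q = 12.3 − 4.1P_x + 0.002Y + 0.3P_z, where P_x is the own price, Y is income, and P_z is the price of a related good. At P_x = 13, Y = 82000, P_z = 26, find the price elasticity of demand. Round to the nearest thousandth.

Q = 12.3 − 4.1(13) + 0.002(82000) + 0.3(26) = 12.3 − 53.3 + 164 + 7.8 = 130.8.
∂Q/∂P_x = −4.1, so E_p = (−4.1)·(13/130.8) ≈ -0.407.
|E_p| < 1: demand is inelastic.

-0.407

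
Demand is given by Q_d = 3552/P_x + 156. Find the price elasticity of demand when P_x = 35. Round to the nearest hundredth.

-0.39

At P_x = 35, Q_d = 257.4857.
dQ_d/dP_x = −3552/P_x² = −2.8996.
Point elasticity E = (dQ_d/dP_x)·(P_x/Q_d) = -2.8996 × 35/257.4857 ≈ -0.39.
|E| < 1, so demand is inelastic at this price.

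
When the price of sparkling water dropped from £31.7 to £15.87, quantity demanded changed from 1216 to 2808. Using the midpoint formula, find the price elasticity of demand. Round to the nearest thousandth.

-1.189

%Δq = (2808 − 1216)/[(1216 + 2808)/2] = 1592/2012 ≈ 0.7913.
%Δp = (15.87 − 31.7)/[(31.7 + 15.87)/2] = -15.83/23.785 ≈ -0.6655.
Arc elasticity E = %Δq/%Δp ≈ 0.7913/-0.6655 ≈ -1.189.
|E| > 1: demand is elastic over this range.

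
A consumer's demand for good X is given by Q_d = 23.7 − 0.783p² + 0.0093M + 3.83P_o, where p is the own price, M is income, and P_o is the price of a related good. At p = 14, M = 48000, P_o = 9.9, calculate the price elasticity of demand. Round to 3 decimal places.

-0.866

First evaluate Q_d: 23.7 − 0.783(14)² + 0.0093(48000) + 3.83(9.9) = 23.7 − 153.468 + 446.4 + 37.917 = 354.549.
∂Q_d/∂p = −2·0.783·p = -21.924, so E_p = -21.924·(14/354.549) ≈ -0.866.
|E_p| < 1: demand is inelastic.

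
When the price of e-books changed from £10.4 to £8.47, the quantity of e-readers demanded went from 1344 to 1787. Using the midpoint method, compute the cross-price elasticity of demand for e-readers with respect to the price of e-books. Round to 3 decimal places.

%ΔQ_x = (1787 − 1344)/[(1344+1787)/2] = 443/1565.5 ≈ 0.2830.
%ΔP_y = (8.47 − 10.4)/[(10.4+8.47)/2] ≈ -0.2046.
E_xy = 0.2830/-0.2046 ≈ -1.383.
E_xy < 0, so e-readers and e-books are complements.

-1.383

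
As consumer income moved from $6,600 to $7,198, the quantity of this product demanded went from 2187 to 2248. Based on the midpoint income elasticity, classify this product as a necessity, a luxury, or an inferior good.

necessity

%ΔQ = (2248 − 2187)/[(2187+2248)/2] = 61/2217.5 ≈ 0.0275.
%ΔI = (7,198 − 6,600)/[(6,600+7,198)/2] = 598/6899 ≈ 0.0867.
E_I = %ΔQ/%ΔI ≈ 0.317.
E_I ∈ (0,1): normal good (necessity).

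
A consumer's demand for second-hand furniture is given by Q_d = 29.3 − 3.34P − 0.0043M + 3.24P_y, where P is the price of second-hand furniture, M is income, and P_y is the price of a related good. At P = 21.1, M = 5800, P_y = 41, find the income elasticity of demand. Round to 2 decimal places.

At the given point, Q_d = 29.3 − 3.34(21.1) − 0.0043(5800) + 3.24(41) = 29.3 − 70.474 − 24.94 + 132.84 = 66.726.
∂Q_d/∂M = −0.0043, so E_I = -0.0043·(5800/66.726) ≈ -0.37.
E_I < 0: inferior good.

-0.37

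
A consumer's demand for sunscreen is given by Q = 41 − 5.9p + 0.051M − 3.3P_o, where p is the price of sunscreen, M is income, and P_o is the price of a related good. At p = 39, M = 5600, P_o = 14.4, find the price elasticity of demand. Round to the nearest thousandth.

Substituting, Q = 41 − 5.9(39) + 0.051(5600) − 3.3(14.4) = 41 − 230.1 + 285.6 − 47.52 = 48.98.
∂Q/∂p = −5.9, so E_p = (−5.9)·(39/48.98) ≈ -4.698.
|E_p| > 1: demand is elastic.

-4.698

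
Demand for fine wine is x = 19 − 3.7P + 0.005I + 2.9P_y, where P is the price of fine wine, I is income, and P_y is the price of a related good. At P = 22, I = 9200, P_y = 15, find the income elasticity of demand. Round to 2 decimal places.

1.70

First evaluate x: 19 − 3.7(22) + 0.005(9200) + 2.9(15) = 19 − 81.4 + 46 + 43.5 = 27.1.
∂x/∂I = +0.005, so E_I = 0.005·(9200/27.1) ≈ 1.70.
E_I > 1: normal good (luxury).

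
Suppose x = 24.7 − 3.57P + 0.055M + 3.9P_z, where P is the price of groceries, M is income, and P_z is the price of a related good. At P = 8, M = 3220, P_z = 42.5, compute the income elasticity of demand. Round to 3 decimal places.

Substituting, x = 24.7 − 3.57(8) + 0.055(3220) + 3.9(42.5) = 24.7 − 28.56 + 177.1 + 165.75 = 338.99.
∂x/∂M = +0.055, so E_I = 0.055·(3220/338.99) ≈ 0.522.
E_I ∈ (0,1): normal good (necessity).

0.522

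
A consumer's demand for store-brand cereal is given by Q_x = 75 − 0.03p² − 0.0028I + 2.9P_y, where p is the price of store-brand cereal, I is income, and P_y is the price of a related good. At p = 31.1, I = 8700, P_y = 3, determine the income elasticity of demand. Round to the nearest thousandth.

-0.803

Evaluating quantity at (p, I, P_y) gives Q_x = 75 − 0.03(31.1)² − 0.0028(8700) + 2.9(3) = 75 − 29.0163 − 24.36 + 8.7 = 30.3237.
∂Q_x/∂I = −0.0028, so E_I = -0.0028·(8700/30.3237) ≈ -0.803.
E_I < 0: inferior good.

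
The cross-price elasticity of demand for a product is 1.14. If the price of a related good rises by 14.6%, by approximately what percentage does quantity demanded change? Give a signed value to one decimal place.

%ΔQ ≈ E × %ΔP_y = (1.14) × (14.6%) ≈ 16.6%.

16.6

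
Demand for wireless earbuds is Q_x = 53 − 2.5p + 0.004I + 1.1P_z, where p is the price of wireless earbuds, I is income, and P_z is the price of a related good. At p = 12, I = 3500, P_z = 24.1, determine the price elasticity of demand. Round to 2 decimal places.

-0.47

Q_x = 53 − 2.5(12) + 0.004(3500) + 1.1(24.1) = 53 − 30 + 14 + 26.51 = 63.51.
∂Q_x/∂p = −2.5, so E_p = (−2.5)·(12/63.51) ≈ -0.47.
|E_p| < 1: demand is inelastic.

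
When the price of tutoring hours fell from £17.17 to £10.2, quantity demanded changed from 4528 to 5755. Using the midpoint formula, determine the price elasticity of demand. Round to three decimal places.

%Δq = (5755 − 4528)/[(4528 + 5755)/2] = 1227/5141.5 ≈ 0.2386.
%ΔP = (10.2 − 17.17)/[(17.17 + 10.2)/2] = -6.97/13.685 ≈ -0.5093.
Arc elasticity E = %Δq/%ΔP ≈ 0.2386/-0.5093 ≈ -0.469.
|E| < 1: demand is inelastic over this range.

-0.469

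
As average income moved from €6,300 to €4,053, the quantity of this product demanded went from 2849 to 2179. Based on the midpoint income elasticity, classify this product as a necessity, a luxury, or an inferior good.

necessity

%ΔQ = (2179 − 2849)/[(2849+2179)/2] = -670/2514 ≈ -0.2665.
%ΔI = (4,053 − 6,300)/[(6,300+4,053)/2] = -2247/5176.5 ≈ -0.4341.
E_I = %ΔQ/%ΔI ≈ 0.614.
E_I ∈ (0,1): normal good (necessity).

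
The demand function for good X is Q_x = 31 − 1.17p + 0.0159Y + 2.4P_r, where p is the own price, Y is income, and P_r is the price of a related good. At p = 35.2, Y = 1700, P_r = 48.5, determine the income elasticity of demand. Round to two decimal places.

0.20

Substituting, Q_x = 31 − 1.17(35.2) + 0.0159(1700) + 2.4(48.5) = 31 − 41.184 + 27.03 + 116.4 = 133.246.
∂Q_x/∂Y = +0.0159, so E_I = 0.0159·(1700/133.246) ≈ 0.20.
E_I ∈ (0,1): normal good (necessity).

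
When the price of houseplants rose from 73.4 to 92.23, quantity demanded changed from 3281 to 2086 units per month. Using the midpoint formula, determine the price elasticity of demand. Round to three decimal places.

%ΔQ = (2086 − 3281)/[(3281 + 2086)/2] = -1195/2683.5 ≈ -0.4453.
%Δp = (92.23 − 73.4)/[(73.4 + 92.23)/2] = 18.83/82.815 ≈ 0.2274.
Arc elasticity E = %ΔQ/%Δp ≈ -0.4453/0.2274 ≈ -1.959.
|E| > 1: demand is elastic over this range.

-1.959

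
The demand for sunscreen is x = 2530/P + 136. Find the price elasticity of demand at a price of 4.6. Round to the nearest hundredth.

At P = 4.6, x = 686.
dx/dP = −2530/P² = −119.5652.
Point elasticity E = (dx/dP)·(P/x) = -119.5652 × 4.6/686 ≈ -0.80.
|E| < 1, so demand is inelastic at this price.

-0.80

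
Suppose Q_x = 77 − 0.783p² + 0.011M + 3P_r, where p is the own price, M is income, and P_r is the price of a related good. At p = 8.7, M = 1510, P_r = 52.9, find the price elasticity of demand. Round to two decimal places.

-0.61

First evaluate Q_x: 77 − 0.783(8.7)² + 0.011(1510) + 3(52.9) = 77 − 59.2653 + 16.61 + 158.7 = 193.0447.
∂Q_x/∂p = −2·0.783·p = -13.6242, so E_p = -13.6242·(8.7/193.0447) ≈ -0.61.
|E_p| < 1: demand is inelastic.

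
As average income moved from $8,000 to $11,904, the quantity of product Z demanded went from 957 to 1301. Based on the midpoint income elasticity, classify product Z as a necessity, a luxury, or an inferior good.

%ΔQ = (1301 − 957)/[(957+1301)/2] = 344/1129 ≈ 0.3047.
%ΔM = (11,904 − 8,000)/[(8,000+11,904)/2] = 3904/9952 ≈ 0.3923.
E_I = %ΔQ/%ΔM ≈ 0.777.
E_I ∈ (0,1): normal good (necessity).

necessity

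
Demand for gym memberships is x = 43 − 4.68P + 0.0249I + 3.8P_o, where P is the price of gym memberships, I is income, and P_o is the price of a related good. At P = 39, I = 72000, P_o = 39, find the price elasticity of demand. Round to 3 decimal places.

-0.101

Substituting, x = 43 − 4.68(39) + 0.0249(72000) + 3.8(39) = 43 − 182.52 + 1792.8 + 148.2 = 1801.48.
∂x/∂P = −4.68, so E_p = (−4.68)·(39/1801.48) ≈ -0.101.
|E_p| < 1: demand is inelastic.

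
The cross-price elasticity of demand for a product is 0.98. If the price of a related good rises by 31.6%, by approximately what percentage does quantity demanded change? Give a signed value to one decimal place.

31.0

%ΔQ ≈ E × %ΔP_y = (0.98) × (31.6%) ≈ 31.0%.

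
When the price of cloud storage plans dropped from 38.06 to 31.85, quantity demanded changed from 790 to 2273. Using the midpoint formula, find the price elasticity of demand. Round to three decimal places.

%Δq = (2273 − 790)/[(790 + 2273)/2] = 1483/1531.5 ≈ 0.9683.
%ΔP = (31.85 − 38.06)/[(38.06 + 31.85)/2] = -6.21/34.955 ≈ -0.1777.
Arc elasticity E = %Δq/%ΔP ≈ 0.9683/-0.1777 ≈ -5.451.
|E| > 1: demand is elastic over this range.

-5.451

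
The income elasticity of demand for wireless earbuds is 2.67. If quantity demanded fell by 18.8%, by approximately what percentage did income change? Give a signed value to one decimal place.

%ΔQ ≈ E × %ΔI ⇒ %ΔI = %ΔQ / E = (-18.8%)/(2.67) ≈ -7.0%.

-7.0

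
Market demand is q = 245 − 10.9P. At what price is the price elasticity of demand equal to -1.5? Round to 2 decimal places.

13.49

Set −bP/(a − bP) = −1.5 ⇒ bP = 1.5(a − bP) ⇒ bP(1+1.5) = 1.5·a.
P = 1.5·245/(10.9·2.5) ≈ 13.49.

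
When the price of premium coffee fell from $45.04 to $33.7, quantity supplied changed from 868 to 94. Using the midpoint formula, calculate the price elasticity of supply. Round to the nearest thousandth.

5.587

%ΔQ = (94 − 868)/[(868 + 94)/2] = -774/481 ≈ -1.6091.
%ΔP = (33.7 − 45.04)/[(45.04 + 33.7)/2] = -11.34/39.37 ≈ -0.2880.
Arc elasticity E = %ΔQ/%ΔP ≈ -1.6091/-0.2880 ≈ 5.587.
|E| > 1: supply is elastic over this range.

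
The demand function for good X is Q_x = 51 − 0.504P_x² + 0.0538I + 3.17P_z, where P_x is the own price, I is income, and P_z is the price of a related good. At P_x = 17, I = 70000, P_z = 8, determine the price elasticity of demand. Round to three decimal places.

-0.079

First evaluate Q_x: 51 − 0.504(17)² + 0.0538(70000) + 3.17(8) = 51 − 145.656 + 3766 + 25.36 = 3696.704.
∂Q_x/∂P_x = −2·0.504·P_x = -17.136, so E_p = -17.136·(17/3696.704) ≈ -0.079.
|E_p| < 1: demand is inelastic.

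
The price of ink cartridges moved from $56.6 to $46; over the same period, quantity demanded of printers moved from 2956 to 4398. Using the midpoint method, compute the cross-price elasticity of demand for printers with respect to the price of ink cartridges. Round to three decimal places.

%ΔQ_x = (4398 − 2956)/[(2956+4398)/2] = 1442/3677 ≈ 0.3922.
%ΔP_y = (46 − 56.6)/[(56.6+46)/2] ≈ -0.2066.
E_xy = 0.3922/-0.2066 ≈ -1.898.
E_xy < 0, so printers and ink cartridges are complements.

-1.898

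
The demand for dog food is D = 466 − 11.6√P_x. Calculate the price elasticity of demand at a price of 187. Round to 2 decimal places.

-0.26

At P_x = 187, D = 307.3724.
dD/dP_x = −11.6/(2√P_x) = −11.6/(2·13.6748).
Point elasticity E = (dD/dP_x)·(P_x/D) = -0.4241 × 187/307.3724 ≈ -0.26.
|E| < 1, so demand is inelastic at this price.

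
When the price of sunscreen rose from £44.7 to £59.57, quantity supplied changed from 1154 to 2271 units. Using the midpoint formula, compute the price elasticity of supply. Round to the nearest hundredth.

%ΔQ = (2271 − 1154)/[(1154 + 2271)/2] = 1117/1712.5 ≈ 0.6523.
%Δp = (59.57 − 44.7)/[(44.7 + 59.57)/2] = 14.87/52.135 ≈ 0.2852.
Arc elasticity E = %ΔQ/%Δp ≈ 0.6523/0.2852 ≈ 2.29.
|E| > 1: supply is elastic over this range.

2.29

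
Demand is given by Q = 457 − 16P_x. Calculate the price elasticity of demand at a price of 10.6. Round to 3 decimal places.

At P_x = 10.6, Q = 287.4.
dQ/dP_x = −16.
Point elasticity E = (dQ/dP_x)·(P_x/Q) = -16 × 10.6/287.4 ≈ -0.590.
|E| < 1, so demand is inelastic at this price.

-0.590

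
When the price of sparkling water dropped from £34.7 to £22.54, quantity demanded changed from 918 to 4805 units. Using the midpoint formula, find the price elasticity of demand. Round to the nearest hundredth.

%Δq = (4805 − 918)/[(918 + 4805)/2] = 3887/2861.5 ≈ 1.3584.
%ΔP = (22.54 − 34.7)/[(34.7 + 22.54)/2] = -12.16/28.62 ≈ -0.4249.
Arc elasticity E = %Δq/%ΔP ≈ 1.3584/-0.4249 ≈ -3.20.
|E| > 1: demand is elastic over this range.

-3.20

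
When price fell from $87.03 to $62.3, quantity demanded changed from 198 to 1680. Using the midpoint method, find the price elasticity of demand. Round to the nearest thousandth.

%Δq = (1680 − 198)/[(198 + 1680)/2] = 1482/939 ≈ 1.5783.
%Δp = (62.3 − 87.03)/[(87.03 + 62.3)/2] = -24.73/74.665 ≈ -0.3312.
Arc elasticity E = %Δq/%Δp ≈ 1.5783/-0.3312 ≈ -4.765.
|E| > 1: demand is elastic over this range.

-4.765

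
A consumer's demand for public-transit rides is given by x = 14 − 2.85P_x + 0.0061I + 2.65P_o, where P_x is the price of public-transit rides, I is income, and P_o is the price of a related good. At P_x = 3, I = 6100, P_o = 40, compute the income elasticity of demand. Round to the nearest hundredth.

0.25

x = 14 − 2.85(3) + 0.0061(6100) + 2.65(40) = 14 − 8.55 + 37.21 + 106 = 148.66.
∂x/∂I = +0.0061, so E_I = 0.0061·(6100/148.66) ≈ 0.25.
E_I ∈ (0,1): normal good (necessity).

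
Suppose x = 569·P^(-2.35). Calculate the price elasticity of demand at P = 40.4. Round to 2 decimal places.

-2.35

For a Cobb–Douglas (constant-elasticity) form x = A·P^α·…, the elasticity with respect to P equals the exponent α at every point.
Here the exponent on P is -2.35, so the price elasticity of demand is -2.35.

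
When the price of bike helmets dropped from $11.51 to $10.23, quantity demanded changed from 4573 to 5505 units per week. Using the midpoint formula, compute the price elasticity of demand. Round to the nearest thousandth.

-1.571

%ΔQ = (5505 − 4573)/[(4573 + 5505)/2] = 932/5039 ≈ 0.1850.
%ΔP = (10.23 − 11.51)/[(11.51 + 10.23)/2] = -1.28/10.87 ≈ -0.1178.
Arc elasticity E = %ΔQ/%ΔP ≈ 0.1850/-0.1178 ≈ -1.571.
|E| > 1: demand is elastic over this range.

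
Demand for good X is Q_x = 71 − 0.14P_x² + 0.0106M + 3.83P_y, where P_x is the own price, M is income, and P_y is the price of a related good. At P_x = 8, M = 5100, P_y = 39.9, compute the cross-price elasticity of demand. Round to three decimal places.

0.568

First evaluate Q_x: 71 − 0.14(8)² + 0.0106(5100) + 3.83(39.9) = 71 − 8.96 + 54.06 + 152.817 = 268.917.
∂Q_x/∂P_y = +3.83, so E_xy = 3.83·(39.9/268.917) ≈ 0.568.
E_xy > 0: the goods are substitutes.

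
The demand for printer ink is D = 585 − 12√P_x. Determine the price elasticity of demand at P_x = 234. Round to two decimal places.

-0.23

At P_x = 234, D = 401.4353.
dD/dP_x = −12/(2√P_x) = −12/(2·15.2971).
Point elasticity E = (dD/dP_x)·(P_x/D) = -0.3922 × 234/401.4353 ≈ -0.23.
|E| < 1, so demand is inelastic at this price.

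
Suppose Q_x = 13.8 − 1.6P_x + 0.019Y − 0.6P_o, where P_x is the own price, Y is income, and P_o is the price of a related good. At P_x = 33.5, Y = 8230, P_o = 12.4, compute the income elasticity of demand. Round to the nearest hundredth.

Q_x = 13.8 − 1.6(33.5) + 0.019(8230) − 0.6(12.4) = 13.8 − 53.6 + 156.37 − 7.44 = 109.13.
∂Q_x/∂Y = +0.019, so E_I = 0.019·(8230/109.13) ≈ 1.43.
E_I > 1: normal good (luxury).

1.43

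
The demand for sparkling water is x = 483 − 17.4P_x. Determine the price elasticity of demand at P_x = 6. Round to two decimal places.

At P_x = 6, x = 378.6.
dx/dP_x = −17.4.
Point elasticity E = (dx/dP_x)·(P_x/x) = -17.4 × 6/378.6 ≈ -0.28.
|E| < 1, so demand is inelastic at this price.

-0.28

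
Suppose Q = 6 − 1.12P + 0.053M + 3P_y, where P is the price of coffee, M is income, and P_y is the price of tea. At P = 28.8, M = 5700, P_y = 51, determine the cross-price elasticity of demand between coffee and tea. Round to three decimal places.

0.357

Substituting, Q = 6 − 1.12(28.8) + 0.053(5700) + 3(51) = 6 − 32.256 + 302.1 + 153 = 428.844.
∂Q/∂P_y = +3, so E_xy = 3·(51/428.844) ≈ 0.357.
E_xy > 0: the goods are substitutes.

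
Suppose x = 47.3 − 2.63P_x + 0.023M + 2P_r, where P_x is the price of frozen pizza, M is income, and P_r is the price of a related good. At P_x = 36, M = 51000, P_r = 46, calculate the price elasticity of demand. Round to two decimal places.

-0.08

First evaluate x: 47.3 − 2.63(36) + 0.023(51000) + 2(46) = 47.3 − 94.68 + 1173 + 92 = 1217.62.
∂x/∂P_x = −2.63, so E_p = (−2.63)·(36/1217.62) ≈ -0.08.
|E_p| < 1: demand is inelastic.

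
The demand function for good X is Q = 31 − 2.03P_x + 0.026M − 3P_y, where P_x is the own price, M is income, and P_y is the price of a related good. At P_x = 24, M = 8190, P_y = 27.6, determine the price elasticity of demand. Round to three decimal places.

-0.433

First evaluate Q: 31 − 2.03(24) + 0.026(8190) − 3(27.6) = 31 − 48.72 + 212.94 − 82.8 = 112.42.
∂Q/∂P_x = −2.03, so E_p = (−2.03)·(24/112.42) ≈ -0.433.
|E_p| < 1: demand is inelastic.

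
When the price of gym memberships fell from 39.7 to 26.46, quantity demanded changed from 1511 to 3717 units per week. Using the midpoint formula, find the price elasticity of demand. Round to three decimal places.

-2.109

%Δq = (3717 − 1511)/[(1511 + 3717)/2] = 2206/2614 ≈ 0.8439.
%ΔP = (26.46 − 39.7)/[(39.7 + 26.46)/2] = -13.24/33.08 ≈ -0.4002.
Arc elasticity E = %Δq/%ΔP ≈ 0.8439/-0.4002 ≈ -2.109.
|E| > 1: demand is elastic over this range.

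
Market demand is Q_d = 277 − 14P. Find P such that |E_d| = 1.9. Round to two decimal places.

Set −bP/(a − bP) = −1.9 ⇒ bP = 1.9(a − bP) ⇒ bP(1+1.9) = 1.9·a.
P = 1.9·277/(14·2.9) ≈ 12.96.

12.96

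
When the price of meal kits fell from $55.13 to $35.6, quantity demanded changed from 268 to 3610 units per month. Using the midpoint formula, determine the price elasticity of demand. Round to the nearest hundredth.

%ΔQ = (3610 − 268)/[(268 + 3610)/2] = 3342/1939 ≈ 1.7236.
%Δp = (35.6 − 55.13)/[(55.13 + 35.6)/2] = -19.53/45.365 ≈ -0.4305.
Arc elasticity E = %ΔQ/%Δp ≈ 1.7236/-0.4305 ≈ -4.00.
|E| > 1: demand is elastic over this range.

-4.00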